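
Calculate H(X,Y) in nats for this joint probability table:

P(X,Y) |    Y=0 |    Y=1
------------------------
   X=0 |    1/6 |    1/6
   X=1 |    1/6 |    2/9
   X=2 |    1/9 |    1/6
1.7729 nats

Joint entropy is H(X,Y) = -Σ_{x,y} p(x,y) log p(x,y).

Summing over all non-zero entries:
H(X,Y) = -[1/6·log_e(1/6) + 1/6·log_e(1/6) + 1/6·log_e(1/6) + 2/9·log_e(2/9) + 1/9·log_e(1/9) + 1/6·log_e(1/6)]
H(X,Y) = 1.7729 nats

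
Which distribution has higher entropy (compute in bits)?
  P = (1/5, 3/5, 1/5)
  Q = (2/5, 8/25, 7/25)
Q

Computing entropies in bits:
H(P) = 1.3710
H(Q) = 1.5690

Distribution Q has higher entropy.

Intuition: The distribution closer to uniform (more spread out) has higher entropy.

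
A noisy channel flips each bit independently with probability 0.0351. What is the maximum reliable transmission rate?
0.7806 bits

For a binary symmetric channel (BSC) with error probability p:
Capacity C = 1 - H(p) bits per symbol

where H(p) = -p log₂(p) - (1-p) log₂(1-p) is the binary entropy function.

H(0.0351) = 0.2194 bits
C = 1 - 0.2194 = 0.7806 bits per symbol

This means we can reliably transmit up to 0.7806 bits of information per channel use.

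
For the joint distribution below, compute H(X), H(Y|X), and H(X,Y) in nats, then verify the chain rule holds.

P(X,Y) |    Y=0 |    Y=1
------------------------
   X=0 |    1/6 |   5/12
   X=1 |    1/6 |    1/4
H(X,Y) = 1.3086, H(X) = 0.6792, H(Y|X) = 0.6294 (all in nats)

Chain rule: H(X,Y) = H(X) + H(Y|X)

Left side — joint entropy directly:
H(X,Y) = -Σ p(x,y) log p(x,y) = 1.3086 nats

Right side — compute H(Y|X) from the conditional distributions:
P(X) = (7/12, 5/12), so H(X) = 0.6792 nats
H(Y|X) = Σ_x P(X=x) · H(Y|X=x):
  P(Y|X=0) = (2/7, 5/7), H(Y|X=0) = 0.5983, weight P(X=0) = 7/12
  P(Y|X=1) = (2/5, 3/5), H(Y|X=1) = 0.6730, weight P(X=1) = 5/12
H(Y|X) = 0.6294 nats

H(X) + H(Y|X) = 0.6792 + 0.6294 = 1.3086 nats

Both sides equal 1.3086 nats. ✓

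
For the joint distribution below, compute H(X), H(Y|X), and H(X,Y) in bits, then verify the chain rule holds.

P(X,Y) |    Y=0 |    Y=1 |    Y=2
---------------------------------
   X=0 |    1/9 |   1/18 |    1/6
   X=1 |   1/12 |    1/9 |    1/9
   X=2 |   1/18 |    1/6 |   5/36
H(X,Y) = 3.0759, H(X) = 1.5816, H(Y|X) = 1.4943 (all in bits)

Chain rule: H(X,Y) = H(X) + H(Y|X)

Left side — joint entropy directly:
H(X,Y) = -Σ p(x,y) log p(x,y) = 3.0759 bits

Right side — compute H(Y|X) from the conditional distributions:
P(X) = (1/3, 11/36, 13/36), so H(X) = 1.5816 bits
H(Y|X) = Σ_x P(X=x) · H(Y|X=x):
  P(Y|X=0) = (1/3, 1/6, 1/2), H(Y|X=0) = 1.4591, weight P(X=0) = 1/3
  P(Y|X=1) = (3/11, 4/11, 4/11), H(Y|X=1) = 1.5726, weight P(X=1) = 11/36
  P(Y|X=2) = (2/13, 6/13, 5/13), H(Y|X=2) = 1.4605, weight P(X=2) = 13/36
H(Y|X) = 1.4943 bits

H(X) + H(Y|X) = 1.5816 + 1.4943 = 3.0759 bits

Both sides equal 3.0759 bits. ✓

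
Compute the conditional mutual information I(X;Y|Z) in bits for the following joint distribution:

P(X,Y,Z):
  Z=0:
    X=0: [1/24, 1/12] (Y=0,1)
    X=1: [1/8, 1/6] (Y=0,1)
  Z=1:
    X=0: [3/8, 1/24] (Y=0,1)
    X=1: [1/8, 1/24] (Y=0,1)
0.0169 bits

Conditional mutual information: I(X;Y|Z) = H(X|Z) + H(Y|Z) - H(X,Y|Z)

H(Z) = 0.9799
H(X,Z) = 1.8506 → H(X|Z) = 0.8707
H(Y,Z) = 1.7296 → H(Y|Z) = 0.7497
H(X,Y,Z) = 2.5833 → H(X,Y|Z) = 1.6035

I(X;Y|Z) = 0.8707 + 0.7497 - 1.6035 = 0.0169 bits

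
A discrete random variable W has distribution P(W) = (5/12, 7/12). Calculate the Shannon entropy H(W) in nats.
0.6792 nats

Shannon entropy is H(X) = -Σ p(x) log p(x).

For P = (5/12, 7/12):
H = -5/12 × log_e(5/12) -7/12 × log_e(7/12)
H = 0.6792 nats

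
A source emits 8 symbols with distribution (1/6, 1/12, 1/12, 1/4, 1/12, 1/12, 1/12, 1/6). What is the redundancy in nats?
0.1002 nats

Redundancy measures how far a source is from maximum entropy:
R = H_max - H(X)

Maximum entropy for 8 symbols: H_max = log_e(8) = 2.0794 nats
Actual entropy: H(X) = 1.9792 nats
Redundancy: R = 2.0794 - 1.9792 = 0.1002 nats

This redundancy represents potential for compression: the source could be compressed by 0.1002 nats per symbol.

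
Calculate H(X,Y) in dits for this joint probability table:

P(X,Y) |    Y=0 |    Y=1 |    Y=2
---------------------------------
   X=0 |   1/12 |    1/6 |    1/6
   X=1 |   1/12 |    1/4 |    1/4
0.7403 dits

Joint entropy is H(X,Y) = -Σ_{x,y} p(x,y) log p(x,y).

Summing over all non-zero entries:
H(X,Y) = -[1/12·log_10(1/12) + 1/6·log_10(1/6) + 1/6·log_10(1/6) + 1/12·log_10(1/12) + 1/4·log_10(1/4) + 1/4·log_10(1/4)]
H(X,Y) = 0.7403 dits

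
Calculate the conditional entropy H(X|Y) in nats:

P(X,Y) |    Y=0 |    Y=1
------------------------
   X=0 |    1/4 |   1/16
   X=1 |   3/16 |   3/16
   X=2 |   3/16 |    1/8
1.0598 nats

Using the chain rule: H(X|Y) = H(X,Y) - H(Y)

First, compute H(X,Y) = 1.7214 nats

Marginal P(Y) = (5/8, 3/8)
H(Y) = 0.6616 nats

H(X|Y) = H(X,Y) - H(Y) = 1.7214 - 0.6616 = 1.0598 nats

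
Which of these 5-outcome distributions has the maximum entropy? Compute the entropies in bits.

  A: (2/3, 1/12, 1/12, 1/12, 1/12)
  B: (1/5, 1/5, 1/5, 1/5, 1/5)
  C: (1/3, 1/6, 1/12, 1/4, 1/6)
B

For a discrete distribution over n outcomes, entropy is maximized by the uniform distribution.

Computing entropies:
H(A) = 1.5850 bits
H(B) = 2.3219 bits
H(C) = 2.1887 bits

The uniform distribution (where all probabilities equal 1/5) achieves the maximum entropy of log_2(5) = 2.3219 bits.

Distribution B has the highest entropy.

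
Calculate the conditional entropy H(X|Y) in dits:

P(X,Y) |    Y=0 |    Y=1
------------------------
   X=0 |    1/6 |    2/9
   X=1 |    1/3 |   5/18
0.2874 dits

Using the chain rule: H(X|Y) = H(X,Y) - H(Y)

First, compute H(X,Y) = 0.5884 dits

Marginal P(Y) = (1/2, 1/2)
H(Y) = 0.3010 dits

H(X|Y) = H(X,Y) - H(Y) = 0.5884 - 0.3010 = 0.2874 dits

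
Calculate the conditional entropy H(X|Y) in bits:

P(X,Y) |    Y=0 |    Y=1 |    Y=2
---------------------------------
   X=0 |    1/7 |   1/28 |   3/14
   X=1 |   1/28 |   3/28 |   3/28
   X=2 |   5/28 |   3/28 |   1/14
1.4122 bits

Using the chain rule: H(X|Y) = H(X,Y) - H(Y)

First, compute H(X,Y) = 2.9722 bits

Marginal P(Y) = (5/14, 1/4, 11/28)
H(Y) = 1.5601 bits

H(X|Y) = H(X,Y) - H(Y) = 2.9722 - 1.5601 = 1.4122 bits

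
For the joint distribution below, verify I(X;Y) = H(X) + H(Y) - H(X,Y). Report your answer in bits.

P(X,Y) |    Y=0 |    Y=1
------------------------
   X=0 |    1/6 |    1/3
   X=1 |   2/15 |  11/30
I(X;Y) = 0.0038 bits

Mutual information has multiple equivalent forms:
- I(X;Y) = H(X) - H(X|Y)
- I(X;Y) = H(Y) - H(Y|X)
- I(X;Y) = H(X) + H(Y) - H(X,Y)

Computing all quantities:
H(X) = 1.0000, H(Y) = 0.8813, H(X,Y) = 1.8775
H(X|Y) = 0.9962, H(Y|X) = 0.8775

Verification:
H(X) - H(X|Y) = 1.0000 - 0.9962 = 0.0038
H(Y) - H(Y|X) = 0.8813 - 0.8775 = 0.0038
H(X) + H(Y) - H(X,Y) = 1.0000 + 0.8813 - 1.8775 = 0.0038

All forms give I(X;Y) = 0.0038 bits. ✓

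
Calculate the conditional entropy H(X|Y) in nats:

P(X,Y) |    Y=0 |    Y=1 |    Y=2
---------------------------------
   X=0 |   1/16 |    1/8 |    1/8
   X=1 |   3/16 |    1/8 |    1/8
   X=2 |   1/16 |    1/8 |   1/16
1.0386 nats

Using the chain rule: H(X|Y) = H(X,Y) - H(Y)

First, compute H(X,Y) = 2.1334 nats

Marginal P(Y) = (5/16, 3/8, 5/16)
H(Y) = 1.0948 nats

H(X|Y) = H(X,Y) - H(Y) = 2.1334 - 1.0948 = 1.0386 nats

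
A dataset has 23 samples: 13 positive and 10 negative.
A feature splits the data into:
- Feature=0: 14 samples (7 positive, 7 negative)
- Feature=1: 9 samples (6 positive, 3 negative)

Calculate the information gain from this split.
0.0197 bits

Information Gain = H(Y) - H(Y|Feature)

Before split:
P(positive) = 13/23 = 0.5652
H(Y) = 0.9877 bits

After split:
Feature=0: H = 1.0000 bits (weight = 14/23)
Feature=1: H = 0.9183 bits (weight = 9/23)
H(Y|Feature) = (14/23)×1.0000 + (9/23)×0.9183 = 0.9680 bits

Information Gain = 0.9877 - 0.9680 = 0.0197 bits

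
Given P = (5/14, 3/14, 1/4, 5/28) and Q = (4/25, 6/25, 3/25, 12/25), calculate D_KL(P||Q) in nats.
0.2694 nats

KL divergence: D_KL(P||Q) = Σ p(x) log(p(x)/q(x))

Computing term by term:
  x=0: 5/14 × log_e[(5/14)/(4/25)] = 5/14 × 0.8030 = 0.2868
  x=1: 3/14 × log_e[(3/14)/(6/25)] = 3/14 × -0.1133 = -0.0243
  x=2: 1/4 × log_e[(1/4)/(3/25)] = 1/4 × 0.7340 = 0.1835
  x=3: 5/28 × log_e[(5/28)/(12/25)] = 5/28 × -0.9888 = -0.1766

D_KL(P||Q) = 0.2694 nats

Note: KL divergence is always non-negative and equals 0 iff P = Q.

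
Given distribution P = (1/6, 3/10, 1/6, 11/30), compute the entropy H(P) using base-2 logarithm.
1.9135 bits

Shannon entropy is H(X) = -Σ p(x) log p(x).

For P = (1/6, 3/10, 1/6, 11/30):
H = -1/6 × log_2(1/6) -3/10 × log_2(3/10) -1/6 × log_2(1/6) -11/30 × log_2(11/30)
H = 1.9135 bits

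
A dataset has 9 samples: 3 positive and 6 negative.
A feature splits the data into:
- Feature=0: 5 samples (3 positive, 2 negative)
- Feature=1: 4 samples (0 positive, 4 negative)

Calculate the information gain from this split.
0.3789 bits

Information Gain = H(Y) - H(Y|Feature)

Before split:
P(positive) = 3/9 = 0.3333
H(Y) = 0.9183 bits

After split:
Feature=0: H = 0.9710 bits (weight = 5/9)
Feature=1: H = 0.0000 bits (weight = 4/9)
H(Y|Feature) = (5/9)×0.9710 + (4/9)×0.0000 = 0.5394 bits

Information Gain = 0.9183 - 0.5394 = 0.3789 bits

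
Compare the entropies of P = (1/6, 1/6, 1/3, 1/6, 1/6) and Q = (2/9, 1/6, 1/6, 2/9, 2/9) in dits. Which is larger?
Q

Computing entropies in dits:
H(P) = 0.6778
H(Q) = 0.6949

Distribution Q has higher entropy.

Intuition: The distribution closer to uniform (more spread out) has higher entropy.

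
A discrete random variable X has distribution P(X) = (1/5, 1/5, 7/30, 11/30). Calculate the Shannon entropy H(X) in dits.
0.5868 dits

Shannon entropy is H(X) = -Σ p(x) log p(x).

For P = (1/5, 1/5, 7/30, 11/30):
H = -1/5 × log_10(1/5) -1/5 × log_10(1/5) -7/30 × log_10(7/30) -11/30 × log_10(11/30)
H = 0.5868 dits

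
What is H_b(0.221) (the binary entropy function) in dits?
0.2294 dits

The binary entropy function is:
H(p) = -p log(p) - (1-p) log(1-p)

H(0.221) = -0.221 × log_10(0.221) - 0.779 × log_10(0.779)
H(0.221) = 0.2294 dits

Note: Binary entropy is maximized at p=0.5 (H=1 bit) and minimized at p=0 or p=1 (H=0).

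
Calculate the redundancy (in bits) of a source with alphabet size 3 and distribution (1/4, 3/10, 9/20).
0.0455 bits

Redundancy measures how far a source is from maximum entropy:
R = H_max - H(X)

Maximum entropy for 3 symbols: H_max = log_2(3) = 1.5850 bits
Actual entropy: H(X) = 1.5395 bits
Redundancy: R = 1.5850 - 1.5395 = 0.0455 bits

This redundancy represents potential for compression: the source could be compressed by 0.0455 bits per symbol.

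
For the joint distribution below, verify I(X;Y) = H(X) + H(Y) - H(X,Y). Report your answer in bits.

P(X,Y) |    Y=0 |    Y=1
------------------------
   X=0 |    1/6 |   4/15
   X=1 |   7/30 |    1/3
I(X;Y) = 0.0005 bits

Mutual information has multiple equivalent forms:
- I(X;Y) = H(X) - H(X|Y)
- I(X;Y) = H(Y) - H(Y|X)
- I(X;Y) = H(X) + H(Y) - H(X,Y)

Computing all quantities:
H(X) = 0.9871, H(Y) = 0.9710, H(X,Y) = 1.9575
H(X|Y) = 0.9866, H(Y|X) = 0.9704

Verification:
H(X) - H(X|Y) = 0.9871 - 0.9866 = 0.0005
H(Y) - H(Y|X) = 0.9710 - 0.9704 = 0.0005
H(X) + H(Y) - H(X,Y) = 0.9871 + 0.9710 - 1.9575 = 0.0005

All forms give I(X;Y) = 0.0005 bits. ✓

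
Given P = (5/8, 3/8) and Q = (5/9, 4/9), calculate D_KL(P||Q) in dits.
0.0043 dits

KL divergence: D_KL(P||Q) = Σ p(x) log(p(x)/q(x))

Computing term by term:
  x=0: 5/8 × log_10[(5/8)/(5/9)] = 5/8 × 0.0512 = 0.0320
  x=1: 3/8 × log_10[(3/8)/(4/9)] = 3/8 × -0.0738 = -0.0277

D_KL(P||Q) = 0.0043 dits

Note: KL divergence is always non-negative and equals 0 iff P = Q.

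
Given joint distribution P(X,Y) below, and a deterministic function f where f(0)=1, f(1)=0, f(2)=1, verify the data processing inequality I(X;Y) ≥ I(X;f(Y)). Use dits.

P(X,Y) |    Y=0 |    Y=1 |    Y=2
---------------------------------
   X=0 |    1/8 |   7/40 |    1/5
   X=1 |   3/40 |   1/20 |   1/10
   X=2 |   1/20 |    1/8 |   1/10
I(X;Y) = 0.0072, I(X;f(Y)) = 0.0065, inequality holds: 0.0072 ≥ 0.0065

Data Processing Inequality: For any Markov chain X → Y → Z, we have I(X;Y) ≥ I(X;Z).

Here Z = f(Y) is a deterministic function of Y, forming X → Y → Z.

Original I(X;Y) = 0.0072 dits

After applying f:
P(X,Z) where Z=f(Y):
- P(X,Z=0) = P(X,Y=1)
- P(X,Z=1) = P(X,Y=0) + P(X,Y=2)

I(X;Z) = I(X;f(Y)) = 0.0065 dits

Verification: 0.0072 ≥ 0.0065 ✓

Information cannot be created by processing; the function f can only lose information about X.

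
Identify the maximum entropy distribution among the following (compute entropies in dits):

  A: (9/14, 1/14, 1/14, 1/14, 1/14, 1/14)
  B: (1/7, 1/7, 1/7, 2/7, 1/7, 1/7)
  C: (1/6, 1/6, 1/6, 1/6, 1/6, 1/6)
C

For a discrete distribution over n outcomes, entropy is maximized by the uniform distribution.

Computing entropies:
H(A) = 0.5327 dits
H(B) = 0.7591 dits
H(C) = 0.7782 dits

The uniform distribution (where all probabilities equal 1/6) achieves the maximum entropy of log_10(6) = 0.7782 dits.

Distribution C has the highest entropy.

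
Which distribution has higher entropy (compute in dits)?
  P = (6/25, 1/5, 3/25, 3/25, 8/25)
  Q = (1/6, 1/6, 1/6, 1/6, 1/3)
Q

Computing entropies in dits:
H(P) = 0.6679
H(Q) = 0.6778

Distribution Q has higher entropy.

Intuition: The distribution closer to uniform (more spread out) has higher entropy.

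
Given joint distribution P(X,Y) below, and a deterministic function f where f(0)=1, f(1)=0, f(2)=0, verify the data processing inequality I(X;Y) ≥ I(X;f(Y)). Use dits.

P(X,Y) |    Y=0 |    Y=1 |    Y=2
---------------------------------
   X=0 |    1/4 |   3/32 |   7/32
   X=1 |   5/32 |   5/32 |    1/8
I(X;Y) = 0.0104, I(X;f(Y)) = 0.0017, inequality holds: 0.0104 ≥ 0.0017

Data Processing Inequality: For any Markov chain X → Y → Z, we have I(X;Y) ≥ I(X;Z).

Here Z = f(Y) is a deterministic function of Y, forming X → Y → Z.

Original I(X;Y) = 0.0104 dits

After applying f:
P(X,Z) where Z=f(Y):
- P(X,Z=0) = P(X,Y=1) + P(X,Y=2)
- P(X,Z=1) = P(X,Y=0)

I(X;Z) = I(X;f(Y)) = 0.0017 dits

Verification: 0.0104 ≥ 0.0017 ✓

Information cannot be created by processing; the function f can only lose information about X.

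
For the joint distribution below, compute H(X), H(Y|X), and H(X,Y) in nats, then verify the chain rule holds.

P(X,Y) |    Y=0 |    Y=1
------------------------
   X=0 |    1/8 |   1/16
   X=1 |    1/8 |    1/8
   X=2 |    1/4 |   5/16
H(X,Y) = 1.6631, H(X) = 0.9841, H(Y|X) = 0.6790 (all in nats)

Chain rule: H(X,Y) = H(X) + H(Y|X)

Left side — joint entropy directly:
H(X,Y) = -Σ p(x,y) log p(x,y) = 1.6631 nats

Right side — compute H(Y|X) from the conditional distributions:
P(X) = (3/16, 1/4, 9/16), so H(X) = 0.9841 nats
H(Y|X) = Σ_x P(X=x) · H(Y|X=x):
  P(Y|X=0) = (2/3, 1/3), H(Y|X=0) = 0.6365, weight P(X=0) = 3/16
  P(Y|X=1) = (1/2, 1/2), H(Y|X=1) = 0.6931, weight P(X=1) = 1/4
  P(Y|X=2) = (4/9, 5/9), H(Y|X=2) = 0.6870, weight P(X=2) = 9/16
H(Y|X) = 0.6790 nats

H(X) + H(Y|X) = 0.9841 + 0.6790 = 1.6631 nats

Both sides equal 1.6631 nats. ✓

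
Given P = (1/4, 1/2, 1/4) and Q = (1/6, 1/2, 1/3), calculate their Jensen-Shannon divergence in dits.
0.0031 dits

Jensen-Shannon divergence is:
JSD(P||Q) = 0.5 × D_KL(P||M) + 0.5 × D_KL(Q||M)
where M = 0.5 × (P + Q) is the mixture distribution.

M = 0.5 × (1/4, 1/2, 1/4) + 0.5 × (1/6, 1/2, 1/3) = (5/24, 1/2, 7/24)

D_KL(P||M) = 0.0031 dits
D_KL(Q||M) = 0.0032 dits

JSD(P||Q) = 0.5 × 0.0031 + 0.5 × 0.0032 = 0.0031 dits

Unlike KL divergence, JSD is symmetric and bounded: 0 ≤ JSD ≤ log(2).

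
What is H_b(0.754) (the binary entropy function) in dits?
0.2423 dits

The binary entropy function is:
H(p) = -p log(p) - (1-p) log(1-p)

H(0.754) = -0.754 × log_10(0.754) - 0.246 × log_10(0.246)
H(0.754) = 0.2423 dits

Note: Binary entropy is maximized at p=0.5 (H=1 bit) and minimized at p=0 or p=1 (H=0).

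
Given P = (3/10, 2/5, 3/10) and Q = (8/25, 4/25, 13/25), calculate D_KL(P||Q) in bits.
0.2628 bits

KL divergence: D_KL(P||Q) = Σ p(x) log(p(x)/q(x))

Computing term by term:
  x=0: 3/10 × log_2[(3/10)/(8/25)] = 3/10 × -0.0931 = -0.0279
  x=1: 2/5 × log_2[(2/5)/(4/25)] = 2/5 × 1.3219 = 0.5288
  x=2: 3/10 × log_2[(3/10)/(13/25)] = 3/10 × -0.7935 = -0.2381

D_KL(P||Q) = 0.2628 bits

Note: KL divergence is always non-negative and equals 0 iff P = Q.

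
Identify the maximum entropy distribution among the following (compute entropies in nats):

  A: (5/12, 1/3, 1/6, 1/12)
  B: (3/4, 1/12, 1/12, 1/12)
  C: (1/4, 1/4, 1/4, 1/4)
C

For a discrete distribution over n outcomes, entropy is maximized by the uniform distribution.

Computing entropies:
H(A) = 1.2367 nats
H(B) = 0.8370 nats
H(C) = 1.3863 nats

The uniform distribution (where all probabilities equal 1/4) achieves the maximum entropy of log_e(4) = 1.3863 nats.

Distribution C has the highest entropy.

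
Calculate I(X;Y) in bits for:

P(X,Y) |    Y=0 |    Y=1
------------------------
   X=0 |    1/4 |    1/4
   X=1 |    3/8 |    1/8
0.0488 bits

Mutual information: I(X;Y) = H(X) + H(Y) - H(X,Y)

Marginals:
P(X) = (1/2, 1/2), H(X) = 1.0000 bits
P(Y) = (5/8, 3/8), H(Y) = 0.9544 bits

Joint entropy: H(X,Y) = 1.9056 bits

I(X;Y) = 1.0000 + 0.9544 - 1.9056 = 0.0488 bits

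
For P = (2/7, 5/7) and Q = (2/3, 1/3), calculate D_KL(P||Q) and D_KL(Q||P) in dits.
D_KL(P||Q) = 0.1313, D_KL(Q||P) = 0.1350

KL divergence is not symmetric: D_KL(P||Q) ≠ D_KL(Q||P) in general.

D_KL(P||Q) = 0.1313 dits
D_KL(Q||P) = 0.1350 dits

No, they are not equal!

This asymmetry is why KL divergence is not a true distance metric.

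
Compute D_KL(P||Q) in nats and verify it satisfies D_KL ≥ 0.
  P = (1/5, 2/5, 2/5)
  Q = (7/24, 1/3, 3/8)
0.0233 nats

KL divergence satisfies the Gibbs inequality: D_KL(P||Q) ≥ 0 for all distributions P, Q.

D_KL(P||Q) = Σ p(x) log(p(x)/q(x))
Term by term:
  x=0: 1/5 × log_e[(1/5)/(7/24)] = -0.0755
  x=1: 2/5 × log_e[(2/5)/(1/3)] = 0.0729
  x=2: 2/5 × log_e[(2/5)/(3/8)] = 0.0258
D_KL(P||Q) = 0.0233 nats

D_KL(P||Q) = 0.0233 ≥ 0 ✓

This non-negativity is a fundamental property: relative entropy cannot be negative because it measures how different Q is from P.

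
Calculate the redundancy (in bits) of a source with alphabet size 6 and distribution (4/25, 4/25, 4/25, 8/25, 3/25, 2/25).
0.1313 bits

Redundancy measures how far a source is from maximum entropy:
R = H_max - H(X)

Maximum entropy for 6 symbols: H_max = log_2(6) = 2.5850 bits
Actual entropy: H(X) = 2.4537 bits
Redundancy: R = 2.5850 - 2.4537 = 0.1313 bits

This redundancy represents potential for compression: the source could be compressed by 0.1313 bits per symbol.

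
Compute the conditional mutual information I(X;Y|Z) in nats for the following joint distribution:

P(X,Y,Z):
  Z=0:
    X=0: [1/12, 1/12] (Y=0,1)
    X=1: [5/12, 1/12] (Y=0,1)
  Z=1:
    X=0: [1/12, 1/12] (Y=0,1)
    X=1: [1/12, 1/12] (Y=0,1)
0.0341 nats

Conditional mutual information: I(X;Y|Z) = H(X|Z) + H(Y|Z) - H(X,Y|Z)

H(Z) = 0.6365
H(X,Z) = 1.2425 → H(X|Z) = 0.6059
H(Y,Z) = 1.2425 → H(Y|Z) = 0.6059
H(X,Y,Z) = 1.8143 → H(X,Y|Z) = 1.1778

I(X;Y|Z) = 0.6059 + 0.6059 - 1.1778 = 0.0341 nats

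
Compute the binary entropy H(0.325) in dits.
0.2739 dits

The binary entropy function is:
H(p) = -p log(p) - (1-p) log(1-p)

H(0.325) = -0.325 × log_10(0.325) - 0.675 × log_10(0.675)
H(0.325) = 0.2739 dits

Note: Binary entropy is maximized at p=0.5 (H=1 bit) and minimized at p=0 or p=1 (H=0).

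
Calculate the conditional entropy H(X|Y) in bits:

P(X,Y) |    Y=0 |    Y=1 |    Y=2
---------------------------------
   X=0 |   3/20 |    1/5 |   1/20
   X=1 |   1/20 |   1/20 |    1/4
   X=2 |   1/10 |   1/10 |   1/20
1.3224 bits

Using the chain rule: H(X|Y) = H(X,Y) - H(Y)

First, compute H(X,Y) = 2.9037 bits

Marginal P(Y) = (3/10, 7/20, 7/20)
H(Y) = 1.5813 bits

H(X|Y) = H(X,Y) - H(Y) = 2.9037 - 1.5813 = 1.3224 bits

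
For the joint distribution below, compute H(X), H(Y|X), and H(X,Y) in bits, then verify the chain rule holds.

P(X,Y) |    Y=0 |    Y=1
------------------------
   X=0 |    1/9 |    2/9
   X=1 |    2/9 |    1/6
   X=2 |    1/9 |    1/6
H(X,Y) = 2.5305, H(X) = 1.5715, H(Y|X) = 0.9590 (all in bits)

Chain rule: H(X,Y) = H(X) + H(Y|X)

Left side — joint entropy directly:
H(X,Y) = -Σ p(x,y) log p(x,y) = 2.5305 bits

Right side — compute H(Y|X) from the conditional distributions:
P(X) = (1/3, 7/18, 5/18), so H(X) = 1.5715 bits
H(Y|X) = Σ_x P(X=x) · H(Y|X=x):
  P(Y|X=0) = (1/3, 2/3), H(Y|X=0) = 0.9183, weight P(X=0) = 1/3
  P(Y|X=1) = (4/7, 3/7), H(Y|X=1) = 0.9852, weight P(X=1) = 7/18
  P(Y|X=2) = (2/5, 3/5), H(Y|X=2) = 0.9710, weight P(X=2) = 5/18
H(Y|X) = 0.9590 bits

H(X) + H(Y|X) = 1.5715 + 0.9590 = 2.5305 bits

Both sides equal 2.5305 bits. ✓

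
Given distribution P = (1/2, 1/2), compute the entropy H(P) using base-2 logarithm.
1.0000 bits

Shannon entropy is H(X) = -Σ p(x) log p(x).

For P = (1/2, 1/2):
H = -1/2 × log_2(1/2) -1/2 × log_2(1/2)
H = 1.0000 bits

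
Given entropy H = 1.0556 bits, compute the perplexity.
2.0786

Perplexity is 2^H (or exp(H) for natural log).

H = 1.0556 bits
Perplexity = 2^1.0556 = 2.0786

Interpretation: The model's uncertainty is equivalent to choosing uniformly among 2.1 options.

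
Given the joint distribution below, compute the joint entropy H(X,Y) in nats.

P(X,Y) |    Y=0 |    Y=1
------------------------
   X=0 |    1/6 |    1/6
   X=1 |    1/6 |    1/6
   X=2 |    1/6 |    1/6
1.7918 nats

Joint entropy is H(X,Y) = -Σ_{x,y} p(x,y) log p(x,y).

Summing over all non-zero entries:
H(X,Y) = -[1/6·log_e(1/6) + 1/6·log_e(1/6) + 1/6·log_e(1/6) + 1/6·log_e(1/6) + 1/6·log_e(1/6) + 1/6·log_e(1/6)]
H(X,Y) = 1.7918 nats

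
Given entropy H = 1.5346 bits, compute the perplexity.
2.8971

Perplexity is 2^H (or exp(H) for natural log).

H = 1.5346 bits
Perplexity = 2^1.5346 = 2.8971

Interpretation: The model's uncertainty is equivalent to choosing uniformly among 2.9 options.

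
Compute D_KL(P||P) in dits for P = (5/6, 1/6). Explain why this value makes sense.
0.0000 dits

KL divergence satisfies the Gibbs inequality: D_KL(P||Q) ≥ 0 for all distributions P, Q.

D_KL(P||Q) = Σ p(x) log(p(x)/q(x))
Each term is p(x) × log_10(p(x)/p(x)) = p(x) × log_10(1) = 0, so the sum is 0.
D_KL(P||Q) = 0.0000 dits

When P = Q, the KL divergence is exactly 0, as there is no 'divergence' between identical distributions.

This non-negativity is a fundamental property: relative entropy cannot be negative because it measures how different Q is from P.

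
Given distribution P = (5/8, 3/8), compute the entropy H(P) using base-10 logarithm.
0.2873 dits

Shannon entropy is H(X) = -Σ p(x) log p(x).

For P = (5/8, 3/8):
H = -5/8 × log_10(5/8) -3/8 × log_10(3/8)
H = 0.2873 dits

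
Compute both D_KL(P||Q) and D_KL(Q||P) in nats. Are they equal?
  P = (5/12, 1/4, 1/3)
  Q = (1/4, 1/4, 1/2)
D_KL(P||Q) = 0.0777, D_KL(Q||P) = 0.0750

KL divergence is not symmetric: D_KL(P||Q) ≠ D_KL(Q||P) in general.

D_KL(P||Q) = 0.0777 nats
D_KL(Q||P) = 0.0750 nats

No, they are not equal!

This asymmetry is why KL divergence is not a true distance metric.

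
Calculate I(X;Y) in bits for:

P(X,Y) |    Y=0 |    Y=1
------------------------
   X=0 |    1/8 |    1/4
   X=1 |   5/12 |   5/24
0.0767 bits

Mutual information: I(X;Y) = H(X) + H(Y) - H(X,Y)

Marginals:
P(X) = (3/8, 5/8), H(X) = 0.9544 bits
P(Y) = (13/24, 11/24), H(Y) = 0.9950 bits

Joint entropy: H(X,Y) = 1.8727 bits

I(X;Y) = 0.9544 + 0.9950 - 1.8727 = 0.0767 bits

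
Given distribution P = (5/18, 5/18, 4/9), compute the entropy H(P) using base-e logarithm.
1.0720 nats

Shannon entropy is H(X) = -Σ p(x) log p(x).

For P = (5/18, 5/18, 4/9):
H = -5/18 × log_e(5/18) -5/18 × log_e(5/18) -4/9 × log_e(4/9)
H = 1.0720 nats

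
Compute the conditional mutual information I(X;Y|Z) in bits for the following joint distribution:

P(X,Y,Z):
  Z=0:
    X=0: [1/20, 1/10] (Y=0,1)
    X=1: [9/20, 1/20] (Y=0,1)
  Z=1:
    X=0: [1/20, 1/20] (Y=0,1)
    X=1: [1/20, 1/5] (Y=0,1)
0.1559 bits

Conditional mutual information: I(X;Y|Z) = H(X|Z) + H(Y|Z) - H(X,Y|Z)

H(Z) = 0.9341
H(X,Z) = 1.7427 → H(X|Z) = 0.8087
H(Y,Z) = 1.7427 → H(Y|Z) = 0.8087
H(X,Y,Z) = 2.3955 → H(X,Y|Z) = 1.4614

I(X;Y|Z) = 0.8087 + 0.8087 - 1.4614 = 0.1559 bits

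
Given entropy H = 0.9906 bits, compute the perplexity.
1.9870

Perplexity is 2^H (or exp(H) for natural log).

H = 0.9906 bits
Perplexity = 2^0.9906 = 1.9870

Interpretation: The model's uncertainty is equivalent to choosing uniformly among 2.0 options.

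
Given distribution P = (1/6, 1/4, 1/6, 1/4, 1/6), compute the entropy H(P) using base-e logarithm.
1.5890 nats

Shannon entropy is H(X) = -Σ p(x) log p(x).

For P = (1/6, 1/4, 1/6, 1/4, 1/6):
H = -1/6 × log_e(1/6) -1/4 × log_e(1/4) -1/6 × log_e(1/6) -1/4 × log_e(1/4) -1/6 × log_e(1/6)
H = 1.5890 nats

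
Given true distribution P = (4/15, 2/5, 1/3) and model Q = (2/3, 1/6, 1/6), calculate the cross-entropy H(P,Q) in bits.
2.0516 bits

Cross-entropy: H(P,Q) = -Σ p(x) log q(x)

Alternatively: H(P,Q) = H(P) + D_KL(P||Q)
H(P) = 1.5656 bits
D_KL(P||Q) = 0.4860 bits

H(P,Q) = 1.5656 + 0.4860 = 2.0516 bits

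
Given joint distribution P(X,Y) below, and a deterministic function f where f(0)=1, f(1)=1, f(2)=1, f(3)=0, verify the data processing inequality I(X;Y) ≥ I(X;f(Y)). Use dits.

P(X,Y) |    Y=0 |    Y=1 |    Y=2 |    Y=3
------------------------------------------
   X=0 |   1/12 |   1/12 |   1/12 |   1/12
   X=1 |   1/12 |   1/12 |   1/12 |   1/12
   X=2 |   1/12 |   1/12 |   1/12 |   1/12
I(X;Y) = 0.0000, I(X;f(Y)) = 0.0000, inequality holds: 0.0000 ≥ 0.0000

Data Processing Inequality: For any Markov chain X → Y → Z, we have I(X;Y) ≥ I(X;Z).

Here Z = f(Y) is a deterministic function of Y, forming X → Y → Z.

Original I(X;Y) = 0.0000 dits

After applying f:
P(X,Z) where Z=f(Y):
- P(X,Z=0) = P(X,Y=3)
- P(X,Z=1) = P(X,Y=0) + P(X,Y=1) + P(X,Y=2)

I(X;Z) = I(X;f(Y)) = 0.0000 dits

Verification: 0.0000 ≥ 0.0000 ✓

Information cannot be created by processing; the function f can only lose information about X.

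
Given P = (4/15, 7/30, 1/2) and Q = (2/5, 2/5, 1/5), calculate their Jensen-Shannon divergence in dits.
0.0222 dits

Jensen-Shannon divergence is:
JSD(P||Q) = 0.5 × D_KL(P||M) + 0.5 × D_KL(Q||M)
where M = 0.5 × (P + Q) is the mixture distribution.

M = 0.5 × (4/15, 7/30, 1/2) + 0.5 × (2/5, 2/5, 1/5) = (1/3, 0.316667, 7/20)

D_KL(P||M) = 0.0207 dits
D_KL(Q||M) = 0.0236 dits

JSD(P||Q) = 0.5 × 0.0207 + 0.5 × 0.0236 = 0.0222 dits

Unlike KL divergence, JSD is symmetric and bounded: 0 ≤ JSD ≤ log(2).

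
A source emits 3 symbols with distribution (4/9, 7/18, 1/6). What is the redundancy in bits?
0.1043 bits

Redundancy measures how far a source is from maximum entropy:
R = H_max - H(X)

Maximum entropy for 3 symbols: H_max = log_2(3) = 1.5850 bits
Actual entropy: H(X) = 1.4807 bits
Redundancy: R = 1.5850 - 1.4807 = 0.1043 bits

This redundancy represents potential for compression: the source could be compressed by 0.1043 bits per symbol.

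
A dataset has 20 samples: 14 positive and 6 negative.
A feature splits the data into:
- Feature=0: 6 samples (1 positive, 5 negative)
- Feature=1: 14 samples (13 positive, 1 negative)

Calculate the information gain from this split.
0.4264 bits

Information Gain = H(Y) - H(Y|Feature)

Before split:
P(positive) = 14/20 = 0.7000
H(Y) = 0.8813 bits

After split:
Feature=0: H = 0.6500 bits (weight = 6/20)
Feature=1: H = 0.3712 bits (weight = 14/20)
H(Y|Feature) = (6/20)×0.6500 + (14/20)×0.3712 = 0.4549 bits

Information Gain = 0.8813 - 0.4549 = 0.4264 bits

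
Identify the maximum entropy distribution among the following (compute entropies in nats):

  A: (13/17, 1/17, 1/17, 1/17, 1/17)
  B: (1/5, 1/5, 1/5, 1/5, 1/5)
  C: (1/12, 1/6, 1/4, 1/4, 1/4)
B

For a discrete distribution over n outcomes, entropy is maximized by the uniform distribution.

Computing entropies:
H(A) = 0.8718 nats
H(B) = 1.6094 nats
H(C) = 1.5454 nats

The uniform distribution (where all probabilities equal 1/5) achieves the maximum entropy of log_e(5) = 1.6094 nats.

Distribution B has the highest entropy.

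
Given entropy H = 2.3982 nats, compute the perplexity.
11.0034

Perplexity is e^H (or exp(H) for natural log).

H = 2.3982 nats
Perplexity = e^2.3982 = 11.0034

Interpretation: The model's uncertainty is equivalent to choosing uniformly among 11.0 options.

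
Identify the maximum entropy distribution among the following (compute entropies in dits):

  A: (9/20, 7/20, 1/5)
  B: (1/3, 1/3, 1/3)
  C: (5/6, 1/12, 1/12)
B

For a discrete distribution over n outcomes, entropy is maximized by the uniform distribution.

Computing entropies:
H(A) = 0.4554 dits
H(B) = 0.4771 dits
H(C) = 0.2458 dits

The uniform distribution (where all probabilities equal 1/3) achieves the maximum entropy of log_10(3) = 0.4771 dits.

Distribution B has the highest entropy.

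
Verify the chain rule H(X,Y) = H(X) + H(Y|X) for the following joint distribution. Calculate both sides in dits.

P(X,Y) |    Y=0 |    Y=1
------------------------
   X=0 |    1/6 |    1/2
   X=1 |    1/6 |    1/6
H(X,Y) = 0.5396, H(X) = 0.2764, H(Y|X) = 0.2632 (all in dits)

Chain rule: H(X,Y) = H(X) + H(Y|X)

Left side — joint entropy directly:
H(X,Y) = -Σ p(x,y) log p(x,y) = 0.5396 dits

Right side — compute H(Y|X) from the conditional distributions:
P(X) = (2/3, 1/3), so H(X) = 0.2764 dits
H(Y|X) = Σ_x P(X=x) · H(Y|X=x):
  P(Y|X=0) = (1/4, 3/4), H(Y|X=0) = 0.2442, weight P(X=0) = 2/3
  P(Y|X=1) = (1/2, 1/2), H(Y|X=1) = 0.3010, weight P(X=1) = 1/3
H(Y|X) = 0.2632 dits

H(X) + H(Y|X) = 0.2764 + 0.2632 = 0.5396 dits

Both sides equal 0.5396 dits. ✓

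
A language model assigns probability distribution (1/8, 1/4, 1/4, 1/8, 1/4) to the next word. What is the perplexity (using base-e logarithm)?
4.7568

Perplexity is e^H (or exp(H) for natural log).

First, H = -Σ p log p = 1.5596 nats
Perplexity = e^1.5596 = 4.7568

Interpretation: The model's uncertainty is equivalent to choosing uniformly among 4.8 options.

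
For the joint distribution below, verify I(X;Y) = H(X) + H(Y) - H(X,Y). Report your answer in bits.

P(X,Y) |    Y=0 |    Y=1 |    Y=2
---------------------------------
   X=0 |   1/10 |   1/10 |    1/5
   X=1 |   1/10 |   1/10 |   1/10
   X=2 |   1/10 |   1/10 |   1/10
I(X;Y) = 0.0200 bits

Mutual information has multiple equivalent forms:
- I(X;Y) = H(X) - H(X|Y)
- I(X;Y) = H(Y) - H(Y|X)
- I(X;Y) = H(X) + H(Y) - H(X,Y)

Computing all quantities:
H(X) = 1.5710, H(Y) = 1.5710, H(X,Y) = 3.1219
H(X|Y) = 1.5510, H(Y|X) = 1.5510

Verification:
H(X) - H(X|Y) = 1.5710 - 1.5510 = 0.0200
H(Y) - H(Y|X) = 1.5710 - 1.5510 = 0.0200
H(X) + H(Y) - H(X,Y) = 1.5710 + 1.5710 - 3.1219 = 0.0200

All forms give I(X;Y) = 0.0200 bits. ✓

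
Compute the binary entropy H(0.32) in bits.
0.9044 bits

The binary entropy function is:
H(p) = -p log(p) - (1-p) log(1-p)

H(0.32) = -0.32 × log_2(0.32) - 0.68 × log_2(0.68)
H(0.32) = 0.9044 bits

Note: Binary entropy is maximized at p=0.5 (H=1 bit) and minimized at p=0 or p=1 (H=0).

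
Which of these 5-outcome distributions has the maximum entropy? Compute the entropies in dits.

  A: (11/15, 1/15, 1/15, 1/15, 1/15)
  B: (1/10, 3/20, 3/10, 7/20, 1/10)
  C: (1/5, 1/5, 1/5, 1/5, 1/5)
C

For a discrete distribution over n outcomes, entropy is maximized by the uniform distribution.

Computing entropies:
H(A) = 0.4124 dits
H(B) = 0.6400 dits
H(C) = 0.6990 dits

The uniform distribution (where all probabilities equal 1/5) achieves the maximum entropy of log_10(5) = 0.6990 dits.

Distribution C has the highest entropy.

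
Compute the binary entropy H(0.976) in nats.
0.1132 nats

The binary entropy function is:
H(p) = -p log(p) - (1-p) log(1-p)

H(0.976) = -0.976 × log_e(0.976) - 0.024 × log_e(0.024)
H(0.976) = 0.1132 nats

Note: Binary entropy is maximized at p=0.5 (H=1 bit) and minimized at p=0 or p=1 (H=0).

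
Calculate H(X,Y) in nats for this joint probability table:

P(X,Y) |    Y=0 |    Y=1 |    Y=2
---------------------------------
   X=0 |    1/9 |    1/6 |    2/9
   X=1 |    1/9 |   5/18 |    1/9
1.7211 nats

Joint entropy is H(X,Y) = -Σ_{x,y} p(x,y) log p(x,y).

Summing over all non-zero entries:
H(X,Y) = -[1/9·log_e(1/9) + 1/6·log_e(1/6) + 2/9·log_e(2/9) + 1/9·log_e(1/9) + 5/18·log_e(5/18) + 1/9·log_e(1/9)]
H(X,Y) = 1.7211 nats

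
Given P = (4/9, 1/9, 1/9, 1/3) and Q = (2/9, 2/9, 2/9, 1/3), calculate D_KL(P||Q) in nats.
0.1540 nats

KL divergence: D_KL(P||Q) = Σ p(x) log(p(x)/q(x))

Computing term by term:
  x=0: 4/9 × log_e[(4/9)/(2/9)] = 4/9 × 0.6931 = 0.3081
  x=1: 1/9 × log_e[(1/9)/(2/9)] = 1/9 × -0.6931 = -0.0770
  x=2: 1/9 × log_e[(1/9)/(2/9)] = 1/9 × -0.6931 = -0.0770
  x=3: 1/3 × log_e[(1/3)/(1/3)] = 1/3 × 0.0000 = 0.0000

D_KL(P||Q) = 0.1540 nats

Note: KL divergence is always non-negative and equals 0 iff P = Q.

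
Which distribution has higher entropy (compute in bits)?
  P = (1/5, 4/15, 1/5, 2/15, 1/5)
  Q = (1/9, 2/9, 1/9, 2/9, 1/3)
P

Computing entropies in bits:
H(P) = 2.2892
H(Q) = 2.1972

Distribution P has higher entropy.

Intuition: The distribution closer to uniform (more spread out) has higher entropy.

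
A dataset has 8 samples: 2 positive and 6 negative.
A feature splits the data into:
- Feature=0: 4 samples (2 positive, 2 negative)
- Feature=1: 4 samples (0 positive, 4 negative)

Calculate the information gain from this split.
0.3113 bits

Information Gain = H(Y) - H(Y|Feature)

Before split:
P(positive) = 2/8 = 0.2500
H(Y) = 0.8113 bits

After split:
Feature=0: H = 1.0000 bits (weight = 4/8)
Feature=1: H = 0.0000 bits (weight = 4/8)
H(Y|Feature) = (4/8)×1.0000 + (4/8)×0.0000 = 0.5000 bits

Information Gain = 0.8113 - 0.5000 = 0.3113 bits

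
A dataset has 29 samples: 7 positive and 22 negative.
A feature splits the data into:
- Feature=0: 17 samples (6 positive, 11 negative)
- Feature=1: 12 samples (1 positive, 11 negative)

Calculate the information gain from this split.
0.0770 bits

Information Gain = H(Y) - H(Y|Feature)

Before split:
P(positive) = 7/29 = 0.2414
H(Y) = 0.7973 bits

After split:
Feature=0: H = 0.9367 bits (weight = 17/29)
Feature=1: H = 0.4138 bits (weight = 12/29)
H(Y|Feature) = (17/29)×0.9367 + (12/29)×0.4138 = 0.7203 bits

Information Gain = 0.7973 - 0.7203 = 0.0770 bits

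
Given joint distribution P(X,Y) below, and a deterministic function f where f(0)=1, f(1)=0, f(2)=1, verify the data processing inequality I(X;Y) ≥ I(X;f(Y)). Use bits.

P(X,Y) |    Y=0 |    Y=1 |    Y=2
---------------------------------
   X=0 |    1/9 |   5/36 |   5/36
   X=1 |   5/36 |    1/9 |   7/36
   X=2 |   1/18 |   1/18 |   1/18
I(X;Y) = 0.0104, I(X;f(Y)) = 0.0087, inequality holds: 0.0104 ≥ 0.0087

Data Processing Inequality: For any Markov chain X → Y → Z, we have I(X;Y) ≥ I(X;Z).

Here Z = f(Y) is a deterministic function of Y, forming X → Y → Z.

Original I(X;Y) = 0.0104 bits

After applying f:
P(X,Z) where Z=f(Y):
- P(X,Z=0) = P(X,Y=1)
- P(X,Z=1) = P(X,Y=0) + P(X,Y=2)

I(X;Z) = I(X;f(Y)) = 0.0087 bits

Verification: 0.0104 ≥ 0.0087 ✓

Information cannot be created by processing; the function f can only lose information about X.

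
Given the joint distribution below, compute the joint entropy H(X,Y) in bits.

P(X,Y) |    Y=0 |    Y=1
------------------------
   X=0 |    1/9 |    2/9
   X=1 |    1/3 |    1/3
1.8911 bits

Joint entropy is H(X,Y) = -Σ_{x,y} p(x,y) log p(x,y).

Summing over all non-zero entries:
H(X,Y) = -[1/9·log_2(1/9) + 2/9·log_2(2/9) + 1/3·log_2(1/3) + 1/3·log_2(1/3)]
H(X,Y) = 1.8911 bits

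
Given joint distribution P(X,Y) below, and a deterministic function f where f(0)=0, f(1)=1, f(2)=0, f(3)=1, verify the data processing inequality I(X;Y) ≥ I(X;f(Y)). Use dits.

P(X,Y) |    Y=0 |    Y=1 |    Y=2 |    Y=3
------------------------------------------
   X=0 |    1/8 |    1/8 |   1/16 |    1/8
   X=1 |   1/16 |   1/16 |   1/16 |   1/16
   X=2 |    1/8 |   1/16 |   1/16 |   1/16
I(X;Y) = 0.0070, I(X;f(Y)) = 0.0047, inequality holds: 0.0070 ≥ 0.0047

Data Processing Inequality: For any Markov chain X → Y → Z, we have I(X;Y) ≥ I(X;Z).

Here Z = f(Y) is a deterministic function of Y, forming X → Y → Z.

Original I(X;Y) = 0.0070 dits

After applying f:
P(X,Z) where Z=f(Y):
- P(X,Z=0) = P(X,Y=0) + P(X,Y=2)
- P(X,Z=1) = P(X,Y=1) + P(X,Y=3)

I(X;Z) = I(X;f(Y)) = 0.0047 dits

Verification: 0.0070 ≥ 0.0047 ✓

Information cannot be created by processing; the function f can only lose information about X.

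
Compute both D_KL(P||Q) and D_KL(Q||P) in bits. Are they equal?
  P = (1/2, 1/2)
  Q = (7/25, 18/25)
D_KL(P||Q) = 0.1552, D_KL(Q||P) = 0.1445

KL divergence is not symmetric: D_KL(P||Q) ≠ D_KL(Q||P) in general.

D_KL(P||Q) = 0.1552 bits
D_KL(Q||P) = 0.1445 bits

No, they are not equal!

This asymmetry is why KL divergence is not a true distance metric.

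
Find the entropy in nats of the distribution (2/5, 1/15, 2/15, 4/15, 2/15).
1.4368 nats

Shannon entropy is H(X) = -Σ p(x) log p(x).

For P = (2/5, 1/15, 2/15, 4/15, 2/15):
H = -2/5 × log_e(2/5) -1/15 × log_e(1/15) -2/15 × log_e(2/15) -4/15 × log_e(4/15) -2/15 × log_e(2/15)
H = 1.4368 nats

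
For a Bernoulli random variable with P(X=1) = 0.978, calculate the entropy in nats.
0.1057 nats

The binary entropy function is:
H(p) = -p log(p) - (1-p) log(1-p)

H(0.978) = -0.978 × log_e(0.978) - 0.022 × log_e(0.022)
H(0.978) = 0.1057 nats

Note: Binary entropy is maximized at p=0.5 (H=1 bit) and minimized at p=0 or p=1 (H=0).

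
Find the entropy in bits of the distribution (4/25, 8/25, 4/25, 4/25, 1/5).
2.2595 bits

Shannon entropy is H(X) = -Σ p(x) log p(x).

For P = (4/25, 8/25, 4/25, 4/25, 1/5):
H = -4/25 × log_2(4/25) -8/25 × log_2(8/25) -4/25 × log_2(4/25) -4/25 × log_2(4/25) -1/5 × log_2(1/5)
H = 2.2595 bits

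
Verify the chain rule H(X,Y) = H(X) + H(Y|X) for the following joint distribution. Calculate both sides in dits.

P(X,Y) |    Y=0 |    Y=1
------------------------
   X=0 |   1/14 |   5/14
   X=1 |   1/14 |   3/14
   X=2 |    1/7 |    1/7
H(X,Y) = 0.7082, H(X) = 0.4686, H(Y|X) = 0.2396 (all in dits)

Chain rule: H(X,Y) = H(X) + H(Y|X)

Left side — joint entropy directly:
H(X,Y) = -Σ p(x,y) log p(x,y) = 0.7082 dits

Right side — compute H(Y|X) from the conditional distributions:
P(X) = (3/7, 2/7, 2/7), so H(X) = 0.4686 dits
H(Y|X) = Σ_x P(X=x) · H(Y|X=x):
  P(Y|X=0) = (1/6, 5/6), H(Y|X=0) = 0.1957, weight P(X=0) = 3/7
  P(Y|X=1) = (1/4, 3/4), H(Y|X=1) = 0.2442, weight P(X=1) = 2/7
  P(Y|X=2) = (1/2, 1/2), H(Y|X=2) = 0.3010, weight P(X=2) = 2/7
H(Y|X) = 0.2396 dits

H(X) + H(Y|X) = 0.4686 + 0.2396 = 0.7082 dits

Both sides equal 0.7082 dits. ✓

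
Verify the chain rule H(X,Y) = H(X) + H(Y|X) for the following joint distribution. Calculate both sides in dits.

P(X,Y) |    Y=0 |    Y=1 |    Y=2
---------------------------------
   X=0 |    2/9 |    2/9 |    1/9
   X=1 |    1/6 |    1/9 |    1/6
H(X,Y) = 0.7618, H(X) = 0.2983, H(Y|X) = 0.4634 (all in dits)

Chain rule: H(X,Y) = H(X) + H(Y|X)

Left side — joint entropy directly:
H(X,Y) = -Σ p(x,y) log p(x,y) = 0.7618 dits

Right side — compute H(Y|X) from the conditional distributions:
P(X) = (5/9, 4/9), so H(X) = 0.2983 dits
H(Y|X) = Σ_x P(X=x) · H(Y|X=x):
  P(Y|X=0) = (2/5, 2/5, 1/5), H(Y|X=0) = 0.4581, weight P(X=0) = 5/9
  P(Y|X=1) = (3/8, 1/4, 3/8), H(Y|X=1) = 0.4700, weight P(X=1) = 4/9
H(Y|X) = 0.4634 dits

H(X) + H(Y|X) = 0.2983 + 0.4634 = 0.7618 dits

Both sides equal 0.7618 dits. ✓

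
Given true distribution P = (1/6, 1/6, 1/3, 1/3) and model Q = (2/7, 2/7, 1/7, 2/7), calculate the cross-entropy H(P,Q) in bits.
2.1407 bits

Cross-entropy: H(P,Q) = -Σ p(x) log q(x)

Alternatively: H(P,Q) = H(P) + D_KL(P||Q)
H(P) = 1.9183 bits
D_KL(P||Q) = 0.2224 bits

H(P,Q) = 1.9183 + 0.2224 = 2.1407 bits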